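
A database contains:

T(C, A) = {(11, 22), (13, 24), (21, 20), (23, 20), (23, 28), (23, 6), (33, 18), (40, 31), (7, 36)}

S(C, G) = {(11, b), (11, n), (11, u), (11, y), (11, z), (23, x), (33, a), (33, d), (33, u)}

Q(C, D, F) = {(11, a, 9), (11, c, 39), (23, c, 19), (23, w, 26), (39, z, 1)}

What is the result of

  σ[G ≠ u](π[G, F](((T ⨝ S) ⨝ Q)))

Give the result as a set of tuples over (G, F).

Natural join on C: {(11, 22, b), (11, 22, n), (11, 22, u), (11, 22, y), (11, 22, z), (23, 20, x), (23, 28, x), (23, 6, x), (33, 18, a), (33, 18, d), (33, 18, u)}
Natural join on C: {(11, 22, b, a, 9), (11, 22, b, c, 39), (11, 22, n, a, 9), (11, 22, n, c, 39), (11, 22, u, a, 9), (11, 22, u, c, 39), (11, 22, y, a, 9), (11, 22, y, c, 39), (11, 22, z, a, 9), (11, 22, z, c, 39), (23, 20, x, c, 19), (23, 20, x, w, 26), (23, 28, x, c, 19), (23, 28, x, w, 26), (23, 6, x, c, 19), (23, 6, x, w, 26)}
π[G, F]: project onto (G, F) (4 duplicate(s) eliminated) → {(b, 39), (b, 9), (n, 39), (n, 9), (u, 39), (u, 9), (x, 19), (x, 26), (y, 39), (y, 9), (z, 39), (z, 9)}
Selection G ≠ u: {(b, 39), (b, 9), (n, 39), (n, 9), (x, 19), (x, 26), (y, 39), (y, 9), (z, 39), (z, 9)}

{(b, 39), (b, 9), (n, 39), (n, 9), (x, 19), (x, 26), (y, 39), (y, 9), (z, 39), (z, 9)}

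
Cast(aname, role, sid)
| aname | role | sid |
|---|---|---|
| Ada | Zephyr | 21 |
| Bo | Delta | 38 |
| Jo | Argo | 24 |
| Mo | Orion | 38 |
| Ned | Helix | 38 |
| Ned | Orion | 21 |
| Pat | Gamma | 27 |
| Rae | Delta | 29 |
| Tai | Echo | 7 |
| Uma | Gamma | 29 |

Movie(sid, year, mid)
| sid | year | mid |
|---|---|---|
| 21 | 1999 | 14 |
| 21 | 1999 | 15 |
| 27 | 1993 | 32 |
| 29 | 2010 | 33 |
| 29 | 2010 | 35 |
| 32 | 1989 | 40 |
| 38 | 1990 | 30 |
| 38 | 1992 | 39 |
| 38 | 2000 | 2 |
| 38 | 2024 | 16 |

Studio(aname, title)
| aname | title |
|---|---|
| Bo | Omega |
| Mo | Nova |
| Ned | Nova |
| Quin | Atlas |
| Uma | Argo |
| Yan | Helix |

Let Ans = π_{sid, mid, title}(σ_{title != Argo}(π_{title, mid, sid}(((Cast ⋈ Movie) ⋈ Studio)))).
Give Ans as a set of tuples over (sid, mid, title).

Joining Cast and Movie on sid yields {(Ada, Zephyr, 21, 1999, 14), (Ada, Zephyr, 21, 1999, 15), (Bo, Delta, 38, 1990, 30), (Bo, Delta, 38, 1992, 39), (Bo, Delta, 38, 2000, 2), (Bo, Delta, 38, 2024, 16), (Mo, Orion, 38, 1990, 30), (Mo, Orion, 38, 1992, 39), (Mo, Orion, 38, 2000, 2), (Mo, Orion, 38, 2024, 16), (Ned, Helix, 38, 1990, 30), (Ned, Helix, 38, 1992, 39), (Ned, Helix, 38, 2000, 2), (Ned, Helix, 38, 2024, 16), (Ned, Orion, 21, 1999, 14), (Ned, Orion, 21, 1999, 15), (Pat, Gamma, 27, 1993, 32), (Rae, Delta, 29, 2010, 33), (Rae, Delta, 29, 2010, 35), (Uma, Gamma, 29, 2010, 33), (Uma, Gamma, 29, 2010, 35)}.
Joining (Cast ⋈ Movie) and Studio on aname yields {(Bo, Delta, 38, 1990, 30, Omega), (Bo, Delta, 38, 1992, 39, Omega), (Bo, Delta, 38, 2000, 2, Omega), (Bo, Delta, 38, 2024, 16, Omega), (Mo, Orion, 38, 1990, 30, Nova), (Mo, Orion, 38, 1992, 39, Nova), (Mo, Orion, 38, 2000, 2, Nova), (Mo, Orion, 38, 2024, 16, Nova), (Ned, Helix, 38, 1990, 30, Nova), (Ned, Helix, 38, 1992, 39, Nova), (Ned, Helix, 38, 2000, 2, Nova), (Ned, Helix, 38, 2024, 16, Nova), (Ned, Orion, 21, 1999, 14, Nova), (Ned, Orion, 21, 1999, 15, Nova), (Uma, Gamma, 29, 2010, 33, Argo), (Uma, Gamma, 29, 2010, 35, Argo)}.
π_{title, mid, sid} gives {(Argo, 33, 29), (Argo, 35, 29), (Nova, 14, 21), (Nova, 15, 21), (Nova, 16, 38), (Nova, 2, 38), (Nova, 30, 38), (Nova, 39, 38), (Omega, 16, 38), (Omega, 2, 38), (Omega, 30, 38), (Omega, 39, 38)} (4 duplicate(s) eliminated).
σ[title != Argo]: keep tuples satisfying title != Argo → {(Nova, 14, 21), (Nova, 15, 21), (Nova, 16, 38), (Nova, 2, 38), (Nova, 30, 38), (Nova, 39, 38), (Omega, 16, 38), (Omega, 2, 38), (Omega, 30, 38), (Omega, 39, 38)}
π_{sid, mid, title} gives {(21, 14, Nova), (21, 15, Nova), (38, 16, Nova), (38, 16, Omega), (38, 2, Nova), (38, 2, Omega), (38, 30, Nova), (38, 30, Omega), (38, 39, Nova), (38, 39, Omega)}.

{(21, 14, Nova), (21, 15, Nova), (38, 16, Nova), (38, 16, Omega), (38, 2, Nova), (38, 2, Omega), (38, 30, Nova), (38, 30, Omega), (38, 39, Nova), (38, 39, Omega)}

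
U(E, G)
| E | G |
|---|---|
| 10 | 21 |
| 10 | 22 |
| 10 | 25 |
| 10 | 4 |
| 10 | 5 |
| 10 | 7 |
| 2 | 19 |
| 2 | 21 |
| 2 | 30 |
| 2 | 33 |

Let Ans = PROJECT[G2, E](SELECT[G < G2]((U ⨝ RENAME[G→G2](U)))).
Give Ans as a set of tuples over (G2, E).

{(21, 10), (21, 2), (22, 10), (25, 10), (30, 2), (33, 2), (5, 10), (7, 10)}

ρ[G→G2]: schema becomes (E, G2); tuples unchanged.
U ⋈ RENAME[G→G2](U) (natural join on E): {(10, 21, 21), (10, 21, 22), (10, 21, 25), (10, 21, 4), (10, 21, 5), (10, 21, 7), (10, 22, 21), (10, 22, 22), (10, 22, 25), (10, 22, 4), (10, 22, 5), (10, 22, 7), (10, 25, 21), (10, 25, 22), (10, 25, 25), (10, 25, 4), (10, 25, 5), (10, 25, 7), (10, 4, 21), (10, 4, 22), (10, 4, 25), (10, 4, 4), (10, 4, 5), (10, 4, 7), (10, 5, 21), (10, 5, 22), (10, 5, 25), (10, 5, 4), (10, 5, 5), (10, 5, 7), (10, 7, 21), (10, 7, 22), (10, 7, 25), (10, 7, 4), (10, 7, 5), (10, 7, 7), (2, 19, 19), (2, 19, 21), (2, 19, 30), (2, 19, 33), (2, 21, 19), (2, 21, 21), (2, 21, 30), (2, 21, 33), (2, 30, 19), (2, 30, 21), (2, 30, 30), (2, 30, 33), (2, 33, 19), (2, 33, 21), (2, 33, 30), (2, 33, 33)}
Filtering on G < G2 leaves {(10, 21, 22), (10, 21, 25), (10, 22, 25), (10, 4, 21), (10, 4, 22), (10, 4, 25), (10, 4, 5), (10, 4, 7), (10, 5, 21), (10, 5, 22), (10, 5, 25), (10, 5, 7), (10, 7, 21), (10, 7, 22), (10, 7, 25), (2, 19, 21), (2, 19, 30), (2, 19, 33), (2, 21, 30), (2, 21, 33), (2, 30, 33)}.
π[G2, E]: project onto (G2, E) (13 duplicate(s) eliminated) → {(21, 10), (21, 2), (22, 10), (25, 10), (30, 2), (33, 2), (5, 10), (7, 10)}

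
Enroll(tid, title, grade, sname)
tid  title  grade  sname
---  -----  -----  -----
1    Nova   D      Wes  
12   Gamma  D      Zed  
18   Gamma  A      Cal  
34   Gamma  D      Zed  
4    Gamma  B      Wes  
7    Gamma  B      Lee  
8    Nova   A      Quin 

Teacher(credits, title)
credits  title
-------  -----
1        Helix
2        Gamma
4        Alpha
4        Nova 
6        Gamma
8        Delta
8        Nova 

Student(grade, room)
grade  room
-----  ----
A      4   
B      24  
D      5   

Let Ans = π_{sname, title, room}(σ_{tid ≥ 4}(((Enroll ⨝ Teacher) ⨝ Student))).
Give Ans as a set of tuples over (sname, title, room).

Natural join on title: {(1, Nova, D, Wes, 4), (1, Nova, D, Wes, 8), (12, Gamma, D, Zed, 2), (12, Gamma, D, Zed, 6), (18, Gamma, A, Cal, 2), (18, Gamma, A, Cal, 6), (34, Gamma, D, Zed, 2), (34, Gamma, D, Zed, 6), (4, Gamma, B, Wes, 2), (4, Gamma, B, Wes, 6), (7, Gamma, B, Lee, 2), (7, Gamma, B, Lee, 6), (8, Nova, A, Quin, 4), (8, Nova, A, Quin, 8)}
Natural join on grade: {(1, Nova, D, Wes, 4, 5), (1, Nova, D, Wes, 8, 5), (12, Gamma, D, Zed, 2, 5), (12, Gamma, D, Zed, 6, 5), (18, Gamma, A, Cal, 2, 4), (18, Gamma, A, Cal, 6, 4), (34, Gamma, D, Zed, 2, 5), (34, Gamma, D, Zed, 6, 5), (4, Gamma, B, Wes, 2, 24), (4, Gamma, B, Wes, 6, 24), (7, Gamma, B, Lee, 2, 24), (7, Gamma, B, Lee, 6, 24), (8, Nova, A, Quin, 4, 4), (8, Nova, A, Quin, 8, 4)}
Apply σ_{tid ≥ 4}; surviving tuples: {(12, Gamma, D, Zed, 2, 5), (12, Gamma, D, Zed, 6, 5), (18, Gamma, A, Cal, 2, 4), (18, Gamma, A, Cal, 6, 4), (34, Gamma, D, Zed, 2, 5), (34, Gamma, D, Zed, 6, 5), (4, Gamma, B, Wes, 2, 24), (4, Gamma, B, Wes, 6, 24), (7, Gamma, B, Lee, 2, 24), (7, Gamma, B, Lee, 6, 24), (8, Nova, A, Quin, 4, 4), (8, Nova, A, Quin, 8, 4)}
Keep only column(s) sname, title, room (7 duplicate(s) eliminated): {(Cal, Gamma, 4), (Lee, Gamma, 24), (Quin, Nova, 4), (Wes, Gamma, 24), (Zed, Gamma, 5)}

{(Cal, Gamma, 4), (Lee, Gamma, 24), (Quin, Nova, 4), (Wes, Gamma, 24), (Zed, Gamma, 5)}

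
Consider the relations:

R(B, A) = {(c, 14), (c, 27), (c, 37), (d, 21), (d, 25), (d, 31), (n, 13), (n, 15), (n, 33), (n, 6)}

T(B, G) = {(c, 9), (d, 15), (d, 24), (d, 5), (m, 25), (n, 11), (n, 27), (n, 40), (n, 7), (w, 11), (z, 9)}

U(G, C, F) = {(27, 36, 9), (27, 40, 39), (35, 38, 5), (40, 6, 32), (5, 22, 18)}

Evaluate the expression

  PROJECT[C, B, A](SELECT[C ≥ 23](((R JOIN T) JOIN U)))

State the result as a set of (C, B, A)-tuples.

{(36, n, 13), (36, n, 15), (36, n, 33), (36, n, 6), (40, n, 13), (40, n, 15), (40, n, 33), (40, n, 6)}

Natural join on B: {(c, 14, 9), (c, 27, 9), (c, 37, 9), (d, 21, 15), (d, 21, 24), (d, 21, 5), (d, 25, 15), (d, 25, 24), (d, 25, 5), (d, 31, 15), (d, 31, 24), (d, 31, 5), (n, 13, 11), (n, 13, 27), (n, 13, 40), (n, 13, 7), (n, 15, 11), (n, 15, 27), (n, 15, 40), (n, 15, 7), (n, 33, 11), (n, 33, 27), (n, 33, 40), (n, 33, 7), (n, 6, 11), (n, 6, 27), (n, 6, 40), (n, 6, 7)}
Natural join on G: {(d, 21, 5, 22, 18), (d, 25, 5, 22, 18), (d, 31, 5, 22, 18), (n, 13, 27, 36, 9), (n, 13, 27, 40, 39), (n, 13, 40, 6, 32), (n, 15, 27, 36, 9), (n, 15, 27, 40, 39), (n, 15, 40, 6, 32), (n, 33, 27, 36, 9), (n, 33, 27, 40, 39), (n, 33, 40, 6, 32), (n, 6, 27, 36, 9), (n, 6, 27, 40, 39), (n, 6, 40, 6, 32)}
Apply σ_{C ≥ 23}; surviving tuples: {(n, 13, 27, 36, 9), (n, 13, 27, 40, 39), (n, 15, 27, 36, 9), (n, 15, 27, 40, 39), (n, 33, 27, 36, 9), (n, 33, 27, 40, 39), (n, 6, 27, 36, 9), (n, 6, 27, 40, 39)}
π_{C, B, A} gives {(36, n, 13), (36, n, 15), (36, n, 33), (36, n, 6), (40, n, 13), (40, n, 15), (40, n, 33), (40, n, 6)}.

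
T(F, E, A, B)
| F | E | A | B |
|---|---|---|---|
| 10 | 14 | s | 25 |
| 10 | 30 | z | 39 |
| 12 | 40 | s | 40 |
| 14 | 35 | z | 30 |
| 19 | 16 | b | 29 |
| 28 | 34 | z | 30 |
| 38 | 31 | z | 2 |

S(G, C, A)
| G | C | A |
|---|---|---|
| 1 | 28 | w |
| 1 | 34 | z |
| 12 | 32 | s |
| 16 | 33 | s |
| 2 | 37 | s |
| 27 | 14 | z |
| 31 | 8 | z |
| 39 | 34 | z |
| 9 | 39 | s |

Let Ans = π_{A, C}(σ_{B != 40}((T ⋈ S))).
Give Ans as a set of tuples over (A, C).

{(s, 32), (s, 33), (s, 37), (s, 39), (z, 14), (z, 34), (z, 8)}

Joining T and S on A yields {(10, 14, s, 25, 12, 32), (10, 14, s, 25, 16, 33), (10, 14, s, 25, 2, 37), (10, 14, s, 25, 9, 39), (10, 30, z, 39, 1, 34), (10, 30, z, 39, 27, 14), (10, 30, z, 39, 31, 8), (10, 30, z, 39, 39, 34), (12, 40, s, 40, 12, 32), (12, 40, s, 40, 16, 33), (12, 40, s, 40, 2, 37), (12, 40, s, 40, 9, 39), (14, 35, z, 30, 1, 34), (14, 35, z, 30, 27, 14), (14, 35, z, 30, 31, 8), (14, 35, z, 30, 39, 34), (28, 34, z, 30, 1, 34), (28, 34, z, 30, 27, 14), (28, 34, z, 30, 31, 8), (28, 34, z, 30, 39, 34), (38, 31, z, 2, 1, 34), (38, 31, z, 2, 27, 14), (38, 31, z, 2, 31, 8), (38, 31, z, 2, 39, 34)}.
Filtering on B != 40 leaves {(10, 14, s, 25, 12, 32), (10, 14, s, 25, 16, 33), (10, 14, s, 25, 2, 37), (10, 14, s, 25, 9, 39), (10, 30, z, 39, 1, 34), (10, 30, z, 39, 27, 14), (10, 30, z, 39, 31, 8), (10, 30, z, 39, 39, 34), (14, 35, z, 30, 1, 34), (14, 35, z, 30, 27, 14), (14, 35, z, 30, 31, 8), (14, 35, z, 30, 39, 34), (28, 34, z, 30, 1, 34), (28, 34, z, 30, 27, 14), (28, 34, z, 30, 31, 8), (28, 34, z, 30, 39, 34), (38, 31, z, 2, 1, 34), (38, 31, z, 2, 27, 14), (38, 31, z, 2, 31, 8), (38, 31, z, 2, 39, 34)}.
π[A, C]: project onto (A, C) (13 duplicate(s) eliminated) → {(s, 32), (s, 33), (s, 37), (s, 39), (z, 14), (z, 34), (z, 8)}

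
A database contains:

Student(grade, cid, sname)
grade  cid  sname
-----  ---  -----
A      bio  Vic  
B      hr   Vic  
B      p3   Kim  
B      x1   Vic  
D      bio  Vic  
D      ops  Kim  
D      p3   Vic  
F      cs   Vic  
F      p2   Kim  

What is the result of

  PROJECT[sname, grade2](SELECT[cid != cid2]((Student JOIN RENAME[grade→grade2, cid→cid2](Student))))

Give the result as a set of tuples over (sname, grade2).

{(Kim, B), (Kim, D), (Kim, F), (Vic, A), (Vic, B), (Vic, D), (Vic, F)}

ρ[grade→grade2, cid→cid2]: schema becomes (grade2, cid2, sname); tuples unchanged.
Student ⋈ RENAME[grade→grade2, cid→cid2](Student) (natural join on sname): {(A, bio, Vic, A, bio), (A, bio, Vic, B, hr), (A, bio, Vic, B, x1), (A, bio, Vic, D, bio), (A, bio, Vic, D, p3), (A, bio, Vic, F, cs), (B, hr, Vic, A, bio), (B, hr, Vic, B, hr), (B, hr, Vic, B, x1), (B, hr, Vic, D, bio), (B, hr, Vic, D, p3), (B, hr, Vic, F, cs), (B, p3, Kim, B, p3), (B, p3, Kim, D, ops), (B, p3, Kim, F, p2), (B, x1, Vic, A, bio), (B, x1, Vic, B, hr), (B, x1, Vic, B, x1), (B, x1, Vic, D, bio), (B, x1, Vic, D, p3), (B, x1, Vic, F, cs), (D, bio, Vic, A, bio), (D, bio, Vic, B, hr), (D, bio, Vic, B, x1), (D, bio, Vic, D, bio), (D, bio, Vic, D, p3), (D, bio, Vic, F, cs), (D, ops, Kim, B, p3), (D, ops, Kim, D, ops), (D, ops, Kim, F, p2), (D, p3, Vic, A, bio), (D, p3, Vic, B, hr), (D, p3, Vic, B, x1), (D, p3, Vic, D, bio), (D, p3, Vic, D, p3), (D, p3, Vic, F, cs), (F, cs, Vic, A, bio), (F, cs, Vic, B, hr), (F, cs, Vic, B, x1), (F, cs, Vic, D, bio), (F, cs, Vic, D, p3), (F, cs, Vic, F, cs), (F, p2, Kim, B, p3), (F, p2, Kim, D, ops), (F, p2, Kim, F, p2)}
Filtering on cid != cid2 leaves {(A, bio, Vic, B, hr), (A, bio, Vic, B, x1), (A, bio, Vic, D, p3), (A, bio, Vic, F, cs), (B, hr, Vic, A, bio), (B, hr, Vic, B, x1), (B, hr, Vic, D, bio), (B, hr, Vic, D, p3), (B, hr, Vic, F, cs), (B, p3, Kim, D, ops), (B, p3, Kim, F, p2), (B, x1, Vic, A, bio), (B, x1, Vic, B, hr), (B, x1, Vic, D, bio), (B, x1, Vic, D, p3), (B, x1, Vic, F, cs), (D, bio, Vic, B, hr), (D, bio, Vic, B, x1), (D, bio, Vic, D, p3), (D, bio, Vic, F, cs), (D, ops, Kim, B, p3), (D, ops, Kim, F, p2), (D, p3, Vic, A, bio), (D, p3, Vic, B, hr), (D, p3, Vic, B, x1), (D, p3, Vic, D, bio), (D, p3, Vic, F, cs), (F, cs, Vic, A, bio), (F, cs, Vic, B, hr), (F, cs, Vic, B, x1), (F, cs, Vic, D, bio), (F, cs, Vic, D, p3), (F, p2, Kim, B, p3), (F, p2, Kim, D, ops)}.
Projecting to sname, grade2 (27 duplicate(s) eliminated): {(Kim, B), (Kim, D), (Kim, F), (Vic, A), (Vic, B), (Vic, D), (Vic, F)}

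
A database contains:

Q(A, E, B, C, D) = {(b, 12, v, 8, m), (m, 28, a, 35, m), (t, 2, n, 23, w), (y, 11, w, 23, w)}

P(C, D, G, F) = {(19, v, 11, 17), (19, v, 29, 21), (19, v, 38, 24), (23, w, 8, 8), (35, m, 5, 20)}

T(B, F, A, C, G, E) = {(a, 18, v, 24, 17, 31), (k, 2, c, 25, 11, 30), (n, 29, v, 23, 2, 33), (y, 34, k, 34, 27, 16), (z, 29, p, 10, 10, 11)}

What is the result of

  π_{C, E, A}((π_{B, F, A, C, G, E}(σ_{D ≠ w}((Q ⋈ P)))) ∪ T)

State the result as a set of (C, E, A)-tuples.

{(10, 11, p), (23, 33, v), (24, 31, v), (25, 30, c), (34, 16, k), (35, 28, m)}

Joining Q and P on C, D yields {(m, 28, a, 35, m, 5, 20), (t, 2, n, 23, w, 8, 8), (y, 11, w, 23, w, 8, 8)}.
Filtering on D ≠ w leaves {(m, 28, a, 35, m, 5, 20)}.
Projecting to B, F, A, C, G, E: {(a, 20, m, 35, 5, 28)}
Union: {(a, 20, m, 35, 5, 28)} with {(a, 18, v, 24, 17, 31), (k, 2, c, 25, 11, 30), (n, 29, v, 23, 2, 33), (y, 34, k, 34, 27, 16), (z, 29, p, 10, 10, 11)} → {(a, 18, v, 24, 17, 31), (a, 20, m, 35, 5, 28), (k, 2, c, 25, 11, 30), (n, 29, v, 23, 2, 33), (y, 34, k, 34, 27, 16), (z, 29, p, 10, 10, 11)}
Projecting to C, E, A: {(10, 11, p), (23, 33, v), (24, 31, v), (25, 30, c), (34, 16, k), (35, 28, m)}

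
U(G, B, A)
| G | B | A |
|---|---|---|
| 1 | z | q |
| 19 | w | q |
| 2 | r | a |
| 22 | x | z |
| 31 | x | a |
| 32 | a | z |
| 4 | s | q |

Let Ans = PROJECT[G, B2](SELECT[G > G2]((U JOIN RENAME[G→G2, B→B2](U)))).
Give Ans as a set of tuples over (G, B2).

{(19, s), (19, z), (31, r), (32, x), (4, z)}

ρ[G→G2, B→B2]: schema becomes (G2, B2, A); tuples unchanged.
Natural join on A: {(1, z, q, 1, z), (1, z, q, 19, w), (1, z, q, 4, s), (19, w, q, 1, z), (19, w, q, 19, w), (19, w, q, 4, s), (2, r, a, 2, r), (2, r, a, 31, x), (22, x, z, 22, x), (22, x, z, 32, a), (31, x, a, 2, r), (31, x, a, 31, x), (32, a, z, 22, x), (32, a, z, 32, a), (4, s, q, 1, z), (4, s, q, 19, w), (4, s, q, 4, s)}
σ[G > G2]: keep tuples satisfying G > G2 → {(19, w, q, 1, z), (19, w, q, 4, s), (31, x, a, 2, r), (32, a, z, 22, x), (4, s, q, 1, z)}
Projecting to G, B2: {(19, s), (19, z), (31, r), (32, x), (4, z)}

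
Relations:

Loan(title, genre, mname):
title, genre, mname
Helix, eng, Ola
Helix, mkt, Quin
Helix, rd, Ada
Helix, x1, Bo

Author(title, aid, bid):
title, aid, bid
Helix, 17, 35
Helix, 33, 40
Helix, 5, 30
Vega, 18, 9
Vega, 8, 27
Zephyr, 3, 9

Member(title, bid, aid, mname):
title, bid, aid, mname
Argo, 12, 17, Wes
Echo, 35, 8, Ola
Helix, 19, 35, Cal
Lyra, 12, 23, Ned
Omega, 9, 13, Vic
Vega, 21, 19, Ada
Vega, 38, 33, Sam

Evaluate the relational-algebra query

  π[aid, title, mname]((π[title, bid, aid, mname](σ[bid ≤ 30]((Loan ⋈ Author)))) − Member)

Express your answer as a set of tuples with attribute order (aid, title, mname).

Natural join on title: {(Helix, eng, Ola, 17, 35), (Helix, eng, Ola, 33, 40), (Helix, eng, Ola, 5, 30), (Helix, mkt, Quin, 17, 35), (Helix, mkt, Quin, 33, 40), (Helix, mkt, Quin, 5, 30), (Helix, rd, Ada, 17, 35), (Helix, rd, Ada, 33, 40), (Helix, rd, Ada, 5, 30), (Helix, x1, Bo, 17, 35), (Helix, x1, Bo, 33, 40), (Helix, x1, Bo, 5, 30)}
Selection bid ≤ 30: {(Helix, eng, Ola, 5, 30), (Helix, mkt, Quin, 5, 30), (Helix, rd, Ada, 5, 30), (Helix, x1, Bo, 5, 30)}
π[title, bid, aid, mname]: project onto (title, bid, aid, mname) → {(Helix, 30, 5, Ada), (Helix, 30, 5, Bo), (Helix, 30, 5, Ola), (Helix, 30, 5, Quin)}
Difference: {(Helix, 30, 5, Ada), (Helix, 30, 5, Bo), (Helix, 30, 5, Ola), (Helix, 30, 5, Quin)} with {(Argo, 12, 17, Wes), (Echo, 35, 8, Ola), (Helix, 19, 35, Cal), (Lyra, 12, 23, Ned), (Omega, 9, 13, Vic), (Vega, 21, 19, Ada), (Vega, 38, 33, Sam)} → {(Helix, 30, 5, Ada), (Helix, 30, 5, Bo), (Helix, 30, 5, Ola), (Helix, 30, 5, Quin)}
π[aid, title, mname]: project onto (aid, title, mname) → {(5, Helix, Ada), (5, Helix, Bo), (5, Helix, Ola), (5, Helix, Quin)}

{(5, Helix, Ada), (5, Helix, Bo), (5, Helix, Ola), (5, Helix, Quin)}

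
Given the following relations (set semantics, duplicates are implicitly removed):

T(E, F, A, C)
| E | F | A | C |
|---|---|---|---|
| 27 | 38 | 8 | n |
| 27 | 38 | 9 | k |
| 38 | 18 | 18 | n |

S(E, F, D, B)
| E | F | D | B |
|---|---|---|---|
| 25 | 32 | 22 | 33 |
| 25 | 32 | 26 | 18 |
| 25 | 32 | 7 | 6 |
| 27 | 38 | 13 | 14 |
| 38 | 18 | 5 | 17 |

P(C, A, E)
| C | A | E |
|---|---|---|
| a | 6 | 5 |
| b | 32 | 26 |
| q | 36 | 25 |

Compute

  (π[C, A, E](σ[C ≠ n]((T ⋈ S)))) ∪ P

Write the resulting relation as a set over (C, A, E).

{(a, 6, 5), (b, 32, 26), (k, 9, 27), (q, 36, 25)}

Joining T and S on E, F yields {(27, 38, 8, n, 13, 14), (27, 38, 9, k, 13, 14), (38, 18, 18, n, 5, 17)}.
Apply σ_{C ≠ n}; surviving tuples: {(27, 38, 9, k, 13, 14)}
π_{C, A, E} gives {(k, 9, 27)}.
Set union of the two operands is {(a, 6, 5), (b, 32, 26), (k, 9, 27), (q, 36, 25)}.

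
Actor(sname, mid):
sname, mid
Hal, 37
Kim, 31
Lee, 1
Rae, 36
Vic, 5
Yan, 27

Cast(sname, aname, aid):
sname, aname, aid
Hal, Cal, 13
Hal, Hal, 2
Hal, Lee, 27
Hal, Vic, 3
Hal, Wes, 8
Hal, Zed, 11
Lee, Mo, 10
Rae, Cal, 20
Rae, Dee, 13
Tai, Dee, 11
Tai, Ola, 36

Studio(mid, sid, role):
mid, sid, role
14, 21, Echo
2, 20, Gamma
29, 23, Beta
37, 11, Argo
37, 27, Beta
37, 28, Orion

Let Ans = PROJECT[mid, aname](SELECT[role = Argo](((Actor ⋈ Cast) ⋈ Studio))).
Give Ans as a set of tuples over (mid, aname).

{(37, Cal), (37, Hal), (37, Lee), (37, Vic), (37, Wes), (37, Zed)}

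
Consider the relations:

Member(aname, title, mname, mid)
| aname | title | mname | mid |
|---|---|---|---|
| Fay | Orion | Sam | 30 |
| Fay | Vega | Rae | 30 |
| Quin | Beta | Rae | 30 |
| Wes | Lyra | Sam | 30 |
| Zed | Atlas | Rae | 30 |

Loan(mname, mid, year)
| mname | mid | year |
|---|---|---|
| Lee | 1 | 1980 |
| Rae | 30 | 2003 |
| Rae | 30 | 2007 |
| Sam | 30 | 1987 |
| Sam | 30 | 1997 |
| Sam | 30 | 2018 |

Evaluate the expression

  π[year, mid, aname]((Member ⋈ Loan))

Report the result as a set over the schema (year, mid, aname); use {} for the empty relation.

Member ⋈ Loan (natural join on mname, mid): {(Fay, Orion, Sam, 30, 1987), (Fay, Orion, Sam, 30, 1997), (Fay, Orion, Sam, 30, 2018), (Fay, Vega, Rae, 30, 2003), (Fay, Vega, Rae, 30, 2007), (Quin, Beta, Rae, 30, 2003), (Quin, Beta, Rae, 30, 2007), (Wes, Lyra, Sam, 30, 1987), (Wes, Lyra, Sam, 30, 1997), (Wes, Lyra, Sam, 30, 2018), (Zed, Atlas, Rae, 30, 2003), (Zed, Atlas, Rae, 30, 2007)}
Projecting to year, mid, aname: {(1987, 30, Fay), (1987, 30, Wes), (1997, 30, Fay), (1997, 30, Wes), (2003, 30, Fay), (2003, 30, Quin), (2003, 30, Zed), (2007, 30, Fay), (2007, 30, Quin), (2007, 30, Zed), (2018, 30, Fay), (2018, 30, Wes)}

{(1987, 30, Fay), (1987, 30, Wes), (1997, 30, Fay), (1997, 30, Wes), (2003, 30, Fay), (2003, 30, Quin), (2003, 30, Zed), (2007, 30, Fay), (2007, 30, Quin), (2007, 30, Zed), (2018, 30, Fay), (2018, 30, Wes)}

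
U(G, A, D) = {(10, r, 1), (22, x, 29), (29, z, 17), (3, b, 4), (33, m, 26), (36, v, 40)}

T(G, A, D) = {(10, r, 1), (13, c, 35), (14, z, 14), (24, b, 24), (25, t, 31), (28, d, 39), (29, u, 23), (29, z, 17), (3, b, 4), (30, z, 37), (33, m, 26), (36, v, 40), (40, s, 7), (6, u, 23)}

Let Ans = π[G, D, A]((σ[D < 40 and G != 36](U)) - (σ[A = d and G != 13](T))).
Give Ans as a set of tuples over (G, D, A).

{(10, 1, r), (22, 29, x), (29, 17, z), (3, 4, b), (33, 26, m)}

Selection D < 40 and G != 36: {(10, r, 1), (22, x, 29), (29, z, 17), (3, b, 4), (33, m, 26)}
Selection A = d and G != 13: {(28, d, 39)}
Difference: {(10, r, 1), (22, x, 29), (29, z, 17), (3, b, 4), (33, m, 26)} with {(28, d, 39)} → {(10, r, 1), (22, x, 29), (29, z, 17), (3, b, 4), (33, m, 26)}
π_{G, D, A} gives {(10, 1, r), (22, 29, x), (29, 17, z), (3, 4, b), (33, 26, m)}.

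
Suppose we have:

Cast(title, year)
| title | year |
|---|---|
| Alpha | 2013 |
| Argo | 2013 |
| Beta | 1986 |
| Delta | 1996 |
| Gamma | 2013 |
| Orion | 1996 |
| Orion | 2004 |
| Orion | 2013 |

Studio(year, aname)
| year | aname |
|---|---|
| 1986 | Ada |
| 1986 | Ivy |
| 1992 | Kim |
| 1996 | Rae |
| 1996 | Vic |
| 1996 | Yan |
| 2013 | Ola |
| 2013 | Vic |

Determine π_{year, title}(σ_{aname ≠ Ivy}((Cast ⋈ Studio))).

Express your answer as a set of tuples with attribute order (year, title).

{(1986, Beta), (1996, Delta), (1996, Orion), (2013, Alpha), (2013, Argo), (2013, Gamma), (2013, Orion)}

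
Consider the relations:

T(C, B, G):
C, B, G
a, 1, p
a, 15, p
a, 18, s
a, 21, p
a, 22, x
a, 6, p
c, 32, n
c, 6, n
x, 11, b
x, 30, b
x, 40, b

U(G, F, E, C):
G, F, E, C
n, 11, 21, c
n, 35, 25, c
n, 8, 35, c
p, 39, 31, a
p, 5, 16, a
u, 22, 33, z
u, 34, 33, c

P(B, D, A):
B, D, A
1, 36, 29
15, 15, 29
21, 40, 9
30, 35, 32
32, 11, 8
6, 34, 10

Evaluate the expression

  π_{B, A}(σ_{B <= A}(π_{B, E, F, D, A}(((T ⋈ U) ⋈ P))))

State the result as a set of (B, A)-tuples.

{(1, 29), (15, 29), (6, 10)}

T ⋈ U (natural join on C, G): {(a, 1, p, 39, 31), (a, 1, p, 5, 16), (a, 15, p, 39, 31), (a, 15, p, 5, 16), (a, 21, p, 39, 31), (a, 21, p, 5, 16), (a, 6, p, 39, 31), (a, 6, p, 5, 16), (c, 32, n, 11, 21), (c, 32, n, 35, 25), (c, 32, n, 8, 35), (c, 6, n, 11, 21), (c, 6, n, 35, 25), (c, 6, n, 8, 35)}
(T ⋈ U) ⋈ P (natural join on B): {(a, 1, p, 39, 31, 36, 29), (a, 1, p, 5, 16, 36, 29), (a, 15, p, 39, 31, 15, 29), (a, 15, p, 5, 16, 15, 29), (a, 21, p, 39, 31, 40, 9), (a, 21, p, 5, 16, 40, 9), (a, 6, p, 39, 31, 34, 10), (a, 6, p, 5, 16, 34, 10), (c, 32, n, 11, 21, 11, 8), (c, 32, n, 35, 25, 11, 8), (c, 32, n, 8, 35, 11, 8), (c, 6, n, 11, 21, 34, 10), (c, 6, n, 35, 25, 34, 10), (c, 6, n, 8, 35, 34, 10)}
π_{B, E, F, D, A} gives {(1, 16, 5, 36, 29), (1, 31, 39, 36, 29), (15, 16, 5, 15, 29), (15, 31, 39, 15, 29), (21, 16, 5, 40, 9), (21, 31, 39, 40, 9), (32, 21, 11, 11, 8), (32, 25, 35, 11, 8), (32, 35, 8, 11, 8), (6, 16, 5, 34, 10), (6, 21, 11, 34, 10), (6, 25, 35, 34, 10), (6, 31, 39, 34, 10), (6, 35, 8, 34, 10)}.
σ[B <= A]: keep tuples satisfying B <= A → {(1, 16, 5, 36, 29), (1, 31, 39, 36, 29), (15, 16, 5, 15, 29), (15, 31, 39, 15, 29), (6, 16, 5, 34, 10), (6, 21, 11, 34, 10), (6, 25, 35, 34, 10), (6, 31, 39, 34, 10), (6, 35, 8, 34, 10)}
π_{B, A} gives {(1, 29), (15, 29), (6, 10)} (6 duplicate(s) eliminated).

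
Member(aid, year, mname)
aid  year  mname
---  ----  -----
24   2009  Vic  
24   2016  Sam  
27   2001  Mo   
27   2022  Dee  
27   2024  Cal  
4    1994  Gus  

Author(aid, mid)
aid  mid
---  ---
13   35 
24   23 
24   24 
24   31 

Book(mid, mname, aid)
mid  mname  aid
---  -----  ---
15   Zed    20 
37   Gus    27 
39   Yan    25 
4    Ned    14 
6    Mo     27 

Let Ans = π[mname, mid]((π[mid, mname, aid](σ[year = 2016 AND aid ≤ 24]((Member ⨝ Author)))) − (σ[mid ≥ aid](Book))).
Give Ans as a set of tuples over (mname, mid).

{(Sam, 23), (Sam, 24), (Sam, 31)}

Joining Member and Author on aid yields {(24, 2009, Vic, 23), (24, 2009, Vic, 24), (24, 2009, Vic, 31), (24, 2016, Sam, 23), (24, 2016, Sam, 24), (24, 2016, Sam, 31)}.
Apply σ_{year = 2016 AND aid ≤ 24}; surviving tuples: {(24, 2016, Sam, 23), (24, 2016, Sam, 24), (24, 2016, Sam, 31)}
π[mid, mname, aid]: project onto (mid, mname, aid) → {(23, Sam, 24), (24, Sam, 24), (31, Sam, 24)}
Apply σ_{mid ≥ aid}; surviving tuples: {(37, Gus, 27), (39, Yan, 25)}
Difference: {(23, Sam, 24), (24, Sam, 24), (31, Sam, 24)} with {(37, Gus, 27), (39, Yan, 25)} → {(23, Sam, 24), (24, Sam, 24), (31, Sam, 24)}
π[mname, mid]: project onto (mname, mid) → {(Sam, 23), (Sam, 24), (Sam, 31)}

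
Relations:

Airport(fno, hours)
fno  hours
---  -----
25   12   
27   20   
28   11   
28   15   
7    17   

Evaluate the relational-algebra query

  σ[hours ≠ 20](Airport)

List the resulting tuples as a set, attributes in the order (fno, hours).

{(25, 12), (28, 11), (28, 15), (7, 17)}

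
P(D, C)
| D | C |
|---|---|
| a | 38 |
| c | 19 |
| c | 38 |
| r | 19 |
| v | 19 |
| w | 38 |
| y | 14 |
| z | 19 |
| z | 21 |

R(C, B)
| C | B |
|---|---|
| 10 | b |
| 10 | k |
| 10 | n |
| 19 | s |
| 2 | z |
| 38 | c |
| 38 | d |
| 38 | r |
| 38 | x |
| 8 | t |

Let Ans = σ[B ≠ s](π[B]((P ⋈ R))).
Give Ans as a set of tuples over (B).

{c, d, r, x}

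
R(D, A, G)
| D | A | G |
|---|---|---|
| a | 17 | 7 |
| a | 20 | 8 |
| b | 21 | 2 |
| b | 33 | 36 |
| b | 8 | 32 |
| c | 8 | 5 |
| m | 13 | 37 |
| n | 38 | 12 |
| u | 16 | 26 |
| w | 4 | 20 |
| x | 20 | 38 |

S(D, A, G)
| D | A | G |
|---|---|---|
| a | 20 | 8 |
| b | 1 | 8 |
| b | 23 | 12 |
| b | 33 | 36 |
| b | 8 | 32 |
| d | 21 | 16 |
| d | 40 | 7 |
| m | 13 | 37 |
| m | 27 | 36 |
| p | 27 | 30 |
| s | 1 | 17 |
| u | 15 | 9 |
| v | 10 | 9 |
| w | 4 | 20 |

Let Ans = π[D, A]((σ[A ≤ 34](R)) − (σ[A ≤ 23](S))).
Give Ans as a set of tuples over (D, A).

Apply σ_{A ≤ 34}; surviving tuples: {(a, 17, 7), (a, 20, 8), (b, 21, 2), (b, 33, 36), (b, 8, 32), (c, 8, 5), (m, 13, 37), (u, 16, 26), (w, 4, 20), (x, 20, 38)}
Apply σ_{A ≤ 23}; surviving tuples: {(a, 20, 8), (b, 1, 8), (b, 23, 12), (b, 8, 32), (d, 21, 16), (m, 13, 37), (s, 1, 17), (u, 15, 9), (v, 10, 9), (w, 4, 20)}
Set difference of the two operands is {(a, 17, 7), (b, 21, 2), (b, 33, 36), (c, 8, 5), (u, 16, 26), (x, 20, 38)}.
π_{D, A} gives {(a, 17), (b, 21), (b, 33), (c, 8), (u, 16), (x, 20)}.

{(a, 17), (b, 21), (b, 33), (c, 8), (u, 16), (x, 20)}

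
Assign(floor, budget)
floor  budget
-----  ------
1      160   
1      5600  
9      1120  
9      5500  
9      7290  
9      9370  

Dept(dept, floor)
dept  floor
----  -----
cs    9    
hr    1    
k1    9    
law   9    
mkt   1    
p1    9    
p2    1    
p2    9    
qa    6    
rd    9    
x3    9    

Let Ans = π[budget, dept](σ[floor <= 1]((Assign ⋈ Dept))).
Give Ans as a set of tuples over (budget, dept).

{(160, hr), (160, mkt), (160, p2), (5600, hr), (5600, mkt), (5600, p2)}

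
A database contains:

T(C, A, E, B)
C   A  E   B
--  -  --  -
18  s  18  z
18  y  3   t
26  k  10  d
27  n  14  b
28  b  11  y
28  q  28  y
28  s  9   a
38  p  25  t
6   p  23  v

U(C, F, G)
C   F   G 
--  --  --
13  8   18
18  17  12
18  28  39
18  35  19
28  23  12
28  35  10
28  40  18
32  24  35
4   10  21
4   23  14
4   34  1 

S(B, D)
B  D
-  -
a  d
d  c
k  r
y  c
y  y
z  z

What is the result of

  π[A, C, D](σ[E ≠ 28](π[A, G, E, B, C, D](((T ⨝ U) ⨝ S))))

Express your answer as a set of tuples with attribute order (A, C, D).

Joining T and U on C yields {(18, s, 18, z, 17, 12), (18, s, 18, z, 28, 39), (18, s, 18, z, 35, 19), (18, y, 3, t, 17, 12), (18, y, 3, t, 28, 39), (18, y, 3, t, 35, 19), (28, b, 11, y, 23, 12), (28, b, 11, y, 35, 10), (28, b, 11, y, 40, 18), (28, q, 28, y, 23, 12), (28, q, 28, y, 35, 10), (28, q, 28, y, 40, 18), (28, s, 9, a, 23, 12), (28, s, 9, a, 35, 10), (28, s, 9, a, 40, 18)}.
Joining (T ⨝ U) and S on B yields {(18, s, 18, z, 17, 12, z), (18, s, 18, z, 28, 39, z), (18, s, 18, z, 35, 19, z), (28, b, 11, y, 23, 12, c), (28, b, 11, y, 23, 12, y), (28, b, 11, y, 35, 10, c), (28, b, 11, y, 35, 10, y), (28, b, 11, y, 40, 18, c), (28, b, 11, y, 40, 18, y), (28, q, 28, y, 23, 12, c), (28, q, 28, y, 23, 12, y), (28, q, 28, y, 35, 10, c), (28, q, 28, y, 35, 10, y), (28, q, 28, y, 40, 18, c), (28, q, 28, y, 40, 18, y), (28, s, 9, a, 23, 12, d), (28, s, 9, a, 35, 10, d), (28, s, 9, a, 40, 18, d)}.
Projecting to A, G, E, B, C, D: {(b, 10, 11, y, 28, c), (b, 10, 11, y, 28, y), (b, 12, 11, y, 28, c), (b, 12, 11, y, 28, y), (b, 18, 11, y, 28, c), (b, 18, 11, y, 28, y), (q, 10, 28, y, 28, c), (q, 10, 28, y, 28, y), (q, 12, 28, y, 28, c), (q, 12, 28, y, 28, y), (q, 18, 28, y, 28, c), (q, 18, 28, y, 28, y), (s, 10, 9, a, 28, d), (s, 12, 18, z, 18, z), (s, 12, 9, a, 28, d), (s, 18, 9, a, 28, d), (s, 19, 18, z, 18, z), (s, 39, 18, z, 18, z)}
Filtering on E ≠ 28 leaves {(b, 10, 11, y, 28, c), (b, 10, 11, y, 28, y), (b, 12, 11, y, 28, c), (b, 12, 11, y, 28, y), (b, 18, 11, y, 28, c), (b, 18, 11, y, 28, y), (s, 10, 9, a, 28, d), (s, 12, 18, z, 18, z), (s, 12, 9, a, 28, d), (s, 18, 9, a, 28, d), (s, 19, 18, z, 18, z), (s, 39, 18, z, 18, z)}.
Projecting to A, C, D (8 duplicate(s) eliminated): {(b, 28, c), (b, 28, y), (s, 18, z), (s, 28, d)}

{(b, 28, c), (b, 28, y), (s, 18, z), (s, 28, d)}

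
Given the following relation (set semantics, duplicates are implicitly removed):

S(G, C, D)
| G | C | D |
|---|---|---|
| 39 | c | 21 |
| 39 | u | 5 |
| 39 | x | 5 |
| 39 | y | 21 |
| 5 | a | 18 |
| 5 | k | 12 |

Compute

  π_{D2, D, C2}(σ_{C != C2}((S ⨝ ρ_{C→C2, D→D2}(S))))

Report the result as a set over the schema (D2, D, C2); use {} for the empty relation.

{(12, 18, k), (18, 12, a), (21, 21, c), (21, 21, y), (21, 5, c), (21, 5, y), (5, 21, u), (5, 21, x), (5, 5, u), (5, 5, x)}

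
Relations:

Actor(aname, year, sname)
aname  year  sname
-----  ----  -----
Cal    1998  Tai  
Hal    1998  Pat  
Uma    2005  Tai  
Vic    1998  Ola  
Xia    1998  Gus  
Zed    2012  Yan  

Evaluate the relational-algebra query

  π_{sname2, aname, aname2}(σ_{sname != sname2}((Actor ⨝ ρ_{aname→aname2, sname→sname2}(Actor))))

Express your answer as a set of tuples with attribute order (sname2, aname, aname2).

{(Gus, Cal, Xia), (Gus, Hal, Xia), (Gus, Vic, Xia), (Ola, Cal, Vic), (Ola, Hal, Vic), (Ola, Xia, Vic), (Pat, Cal, Hal), (Pat, Vic, Hal), (Pat, Xia, Hal), (Tai, Hal, Cal), (Tai, Vic, Cal), (Tai, Xia, Cal)}

ρ[aname→aname2, sname→sname2]: schema becomes (aname2, year, sname2); tuples unchanged.
Actor ⋈ ρ_{aname→aname2, sname→sname2}(Actor) (natural join on year): {(Cal, 1998, Tai, Cal, Tai), (Cal, 1998, Tai, Hal, Pat), (Cal, 1998, Tai, Vic, Ola), (Cal, 1998, Tai, Xia, Gus), (Hal, 1998, Pat, Cal, Tai), (Hal, 1998, Pat, Hal, Pat), (Hal, 1998, Pat, Vic, Ola), (Hal, 1998, Pat, Xia, Gus), (Uma, 2005, Tai, Uma, Tai), (Vic, 1998, Ola, Cal, Tai), (Vic, 1998, Ola, Hal, Pat), (Vic, 1998, Ola, Vic, Ola), (Vic, 1998, Ola, Xia, Gus), (Xia, 1998, Gus, Cal, Tai), (Xia, 1998, Gus, Hal, Pat), (Xia, 1998, Gus, Vic, Ola), (Xia, 1998, Gus, Xia, Gus), (Zed, 2012, Yan, Zed, Yan)}
σ[sname != sname2]: keep tuples satisfying sname != sname2 → {(Cal, 1998, Tai, Hal, Pat), (Cal, 1998, Tai, Vic, Ola), (Cal, 1998, Tai, Xia, Gus), (Hal, 1998, Pat, Cal, Tai), (Hal, 1998, Pat, Vic, Ola), (Hal, 1998, Pat, Xia, Gus), (Vic, 1998, Ola, Cal, Tai), (Vic, 1998, Ola, Hal, Pat), (Vic, 1998, Ola, Xia, Gus), (Xia, 1998, Gus, Cal, Tai), (Xia, 1998, Gus, Hal, Pat), (Xia, 1998, Gus, Vic, Ola)}
Keep only column(s) sname2, aname, aname2: {(Gus, Cal, Xia), (Gus, Hal, Xia), (Gus, Vic, Xia), (Ola, Cal, Vic), (Ola, Hal, Vic), (Ola, Xia, Vic), (Pat, Cal, Hal), (Pat, Vic, Hal), (Pat, Xia, Hal), (Tai, Hal, Cal), (Tai, Vic, Cal), (Tai, Xia, Cal)}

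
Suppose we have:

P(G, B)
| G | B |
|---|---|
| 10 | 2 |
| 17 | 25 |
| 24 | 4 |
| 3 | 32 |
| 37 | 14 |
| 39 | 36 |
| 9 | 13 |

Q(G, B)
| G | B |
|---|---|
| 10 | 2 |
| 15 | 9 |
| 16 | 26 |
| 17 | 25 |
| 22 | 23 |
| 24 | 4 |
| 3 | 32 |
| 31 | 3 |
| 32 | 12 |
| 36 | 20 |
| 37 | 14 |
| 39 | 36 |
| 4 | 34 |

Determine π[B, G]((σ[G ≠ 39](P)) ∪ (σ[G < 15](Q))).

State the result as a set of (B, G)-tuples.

{(13, 9), (14, 37), (2, 10), (25, 17), (32, 3), (34, 4), (4, 24)}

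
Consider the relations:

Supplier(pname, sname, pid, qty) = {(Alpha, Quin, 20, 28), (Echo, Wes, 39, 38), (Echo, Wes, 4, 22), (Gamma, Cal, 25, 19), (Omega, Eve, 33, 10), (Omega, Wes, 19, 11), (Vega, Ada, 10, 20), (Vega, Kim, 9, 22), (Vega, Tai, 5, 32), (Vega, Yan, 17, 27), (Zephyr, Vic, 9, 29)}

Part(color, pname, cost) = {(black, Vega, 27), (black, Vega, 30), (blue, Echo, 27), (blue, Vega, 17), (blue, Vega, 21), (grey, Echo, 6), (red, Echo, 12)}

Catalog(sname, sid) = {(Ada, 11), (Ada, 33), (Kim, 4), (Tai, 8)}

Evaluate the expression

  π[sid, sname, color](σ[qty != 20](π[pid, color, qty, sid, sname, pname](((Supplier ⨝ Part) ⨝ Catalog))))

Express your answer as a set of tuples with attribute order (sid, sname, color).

{(4, Kim, black), (4, Kim, blue), (8, Tai, black), (8, Tai, blue)}

Natural join on pname: {(Echo, Wes, 39, 38, blue, 27), (Echo, Wes, 39, 38, grey, 6), (Echo, Wes, 39, 38, red, 12), (Echo, Wes, 4, 22, blue, 27), (Echo, Wes, 4, 22, grey, 6), (Echo, Wes, 4, 22, red, 12), (Vega, Ada, 10, 20, black, 27), (Vega, Ada, 10, 20, black, 30), (Vega, Ada, 10, 20, blue, 17), (Vega, Ada, 10, 20, blue, 21), (Vega, Kim, 9, 22, black, 27), (Vega, Kim, 9, 22, black, 30), (Vega, Kim, 9, 22, blue, 17), (Vega, Kim, 9, 22, blue, 21), (Vega, Tai, 5, 32, black, 27), (Vega, Tai, 5, 32, black, 30), (Vega, Tai, 5, 32, blue, 17), (Vega, Tai, 5, 32, blue, 21), (Vega, Yan, 17, 27, black, 27), (Vega, Yan, 17, 27, black, 30), (Vega, Yan, 17, 27, blue, 17), (Vega, Yan, 17, 27, blue, 21)}
Natural join on sname: {(Vega, Ada, 10, 20, black, 27, 11), (Vega, Ada, 10, 20, black, 27, 33), (Vega, Ada, 10, 20, black, 30, 11), (Vega, Ada, 10, 20, black, 30, 33), (Vega, Ada, 10, 20, blue, 17, 11), (Vega, Ada, 10, 20, blue, 17, 33), (Vega, Ada, 10, 20, blue, 21, 11), (Vega, Ada, 10, 20, blue, 21, 33), (Vega, Kim, 9, 22, black, 27, 4), (Vega, Kim, 9, 22, black, 30, 4), (Vega, Kim, 9, 22, blue, 17, 4), (Vega, Kim, 9, 22, blue, 21, 4), (Vega, Tai, 5, 32, black, 27, 8), (Vega, Tai, 5, 32, black, 30, 8), (Vega, Tai, 5, 32, blue, 17, 8), (Vega, Tai, 5, 32, blue, 21, 8)}
π_{pid, color, qty, sid, sname, pname} gives {(10, black, 20, 11, Ada, Vega), (10, black, 20, 33, Ada, Vega), (10, blue, 20, 11, Ada, Vega), (10, blue, 20, 33, Ada, Vega), (5, black, 32, 8, Tai, Vega), (5, blue, 32, 8, Tai, Vega), (9, black, 22, 4, Kim, Vega), (9, blue, 22, 4, Kim, Vega)} (8 duplicate(s) eliminated).
Filtering on qty != 20 leaves {(5, black, 32, 8, Tai, Vega), (5, blue, 32, 8, Tai, Vega), (9, black, 22, 4, Kim, Vega), (9, blue, 22, 4, Kim, Vega)}.
π_{sid, sname, color} gives {(4, Kim, black), (4, Kim, blue), (8, Tai, black), (8, Tai, blue)}.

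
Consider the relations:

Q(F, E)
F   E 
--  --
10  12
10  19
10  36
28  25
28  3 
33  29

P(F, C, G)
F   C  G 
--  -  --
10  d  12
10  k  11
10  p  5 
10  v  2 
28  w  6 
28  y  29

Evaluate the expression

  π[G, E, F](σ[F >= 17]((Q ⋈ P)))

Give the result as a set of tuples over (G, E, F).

{(29, 25, 28), (29, 3, 28), (6, 25, 28), (6, 3, 28)}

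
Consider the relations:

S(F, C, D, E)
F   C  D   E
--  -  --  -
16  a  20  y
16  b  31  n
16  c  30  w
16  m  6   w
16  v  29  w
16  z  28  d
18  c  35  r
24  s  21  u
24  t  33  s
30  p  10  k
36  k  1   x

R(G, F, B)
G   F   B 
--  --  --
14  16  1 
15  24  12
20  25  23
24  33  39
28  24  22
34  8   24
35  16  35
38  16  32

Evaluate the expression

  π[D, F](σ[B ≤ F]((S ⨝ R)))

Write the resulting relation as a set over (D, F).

Natural join on F: {(16, a, 20, y, 14, 1), (16, a, 20, y, 35, 35), (16, a, 20, y, 38, 32), (16, b, 31, n, 14, 1), (16, b, 31, n, 35, 35), (16, b, 31, n, 38, 32), (16, c, 30, w, 14, 1), (16, c, 30, w, 35, 35), (16, c, 30, w, 38, 32), (16, m, 6, w, 14, 1), (16, m, 6, w, 35, 35), (16, m, 6, w, 38, 32), (16, v, 29, w, 14, 1), (16, v, 29, w, 35, 35), (16, v, 29, w, 38, 32), (16, z, 28, d, 14, 1), (16, z, 28, d, 35, 35), (16, z, 28, d, 38, 32), (24, s, 21, u, 15, 12), (24, s, 21, u, 28, 22), (24, t, 33, s, 15, 12), (24, t, 33, s, 28, 22)}
Selection B ≤ F: {(16, a, 20, y, 14, 1), (16, b, 31, n, 14, 1), (16, c, 30, w, 14, 1), (16, m, 6, w, 14, 1), (16, v, 29, w, 14, 1), (16, z, 28, d, 14, 1), (24, s, 21, u, 15, 12), (24, s, 21, u, 28, 22), (24, t, 33, s, 15, 12), (24, t, 33, s, 28, 22)}
Keep only column(s) D, F (2 duplicate(s) eliminated): {(20, 16), (21, 24), (28, 16), (29, 16), (30, 16), (31, 16), (33, 24), (6, 16)}

{(20, 16), (21, 24), (28, 16), (29, 16), (30, 16), (31, 16), (33, 24), (6, 16)}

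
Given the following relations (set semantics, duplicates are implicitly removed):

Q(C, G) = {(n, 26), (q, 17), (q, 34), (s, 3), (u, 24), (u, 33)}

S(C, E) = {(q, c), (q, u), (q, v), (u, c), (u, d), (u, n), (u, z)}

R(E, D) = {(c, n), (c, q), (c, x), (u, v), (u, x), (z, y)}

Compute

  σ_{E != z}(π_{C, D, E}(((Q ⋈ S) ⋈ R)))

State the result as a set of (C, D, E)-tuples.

{(q, n, c), (q, q, c), (q, v, u), (q, x, c), (q, x, u), (u, n, c), (u, q, c), (u, x, c)}

Natural join on C: {(q, 17, c), (q, 17, u), (q, 17, v), (q, 34, c), (q, 34, u), (q, 34, v), (u, 24, c), (u, 24, d), (u, 24, n), (u, 24, z), (u, 33, c), (u, 33, d), (u, 33, n), (u, 33, z)}
Natural join on E: {(q, 17, c, n), (q, 17, c, q), (q, 17, c, x), (q, 17, u, v), (q, 17, u, x), (q, 34, c, n), (q, 34, c, q), (q, 34, c, x), (q, 34, u, v), (q, 34, u, x), (u, 24, c, n), (u, 24, c, q), (u, 24, c, x), (u, 24, z, y), (u, 33, c, n), (u, 33, c, q), (u, 33, c, x), (u, 33, z, y)}
π_{C, D, E} gives {(q, n, c), (q, q, c), (q, v, u), (q, x, c), (q, x, u), (u, n, c), (u, q, c), (u, x, c), (u, y, z)} (9 duplicate(s) eliminated).
Apply σ_{E != z}; surviving tuples: {(q, n, c), (q, q, c), (q, v, u), (q, x, c), (q, x, u), (u, n, c), (u, q, c), (u, x, c)}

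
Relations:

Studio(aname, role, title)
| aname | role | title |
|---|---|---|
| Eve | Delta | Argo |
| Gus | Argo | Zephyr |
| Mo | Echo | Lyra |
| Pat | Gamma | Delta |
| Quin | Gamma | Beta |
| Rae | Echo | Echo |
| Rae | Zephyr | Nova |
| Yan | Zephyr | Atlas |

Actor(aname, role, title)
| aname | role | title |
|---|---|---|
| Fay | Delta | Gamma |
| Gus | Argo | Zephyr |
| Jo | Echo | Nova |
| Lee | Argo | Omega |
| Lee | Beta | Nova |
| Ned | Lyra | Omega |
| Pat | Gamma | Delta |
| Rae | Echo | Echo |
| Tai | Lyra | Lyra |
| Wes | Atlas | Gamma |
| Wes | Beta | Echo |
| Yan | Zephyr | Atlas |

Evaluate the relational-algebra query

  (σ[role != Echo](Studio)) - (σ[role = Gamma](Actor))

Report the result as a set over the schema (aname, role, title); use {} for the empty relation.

σ[role != Echo]: keep tuples satisfying role != Echo → {(Eve, Delta, Argo), (Gus, Argo, Zephyr), (Pat, Gamma, Delta), (Quin, Gamma, Beta), (Rae, Zephyr, Nova), (Yan, Zephyr, Atlas)}
σ[role = Gamma]: keep tuples satisfying role = Gamma → {(Pat, Gamma, Delta)}
Set difference of the two operands is {(Eve, Delta, Argo), (Gus, Argo, Zephyr), (Quin, Gamma, Beta), (Rae, Zephyr, Nova), (Yan, Zephyr, Atlas)}.

{(Eve, Delta, Argo), (Gus, Argo, Zephyr), (Quin, Gamma, Beta), (Rae, Zephyr, Nova), (Yan, Zephyr, Atlas)}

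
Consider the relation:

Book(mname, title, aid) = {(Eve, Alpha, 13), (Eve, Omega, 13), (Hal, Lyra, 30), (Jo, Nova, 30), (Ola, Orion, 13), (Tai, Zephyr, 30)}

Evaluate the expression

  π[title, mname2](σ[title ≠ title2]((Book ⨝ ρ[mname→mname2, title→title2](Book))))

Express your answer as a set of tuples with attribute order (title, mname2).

ρ[mname→mname2, title→title2]: schema becomes (mname2, title2, aid); tuples unchanged.
Natural join on aid: {(Eve, Alpha, 13, Eve, Alpha), (Eve, Alpha, 13, Eve, Omega), (Eve, Alpha, 13, Ola, Orion), (Eve, Omega, 13, Eve, Alpha), (Eve, Omega, 13, Eve, Omega), (Eve, Omega, 13, Ola, Orion), (Hal, Lyra, 30, Hal, Lyra), (Hal, Lyra, 30, Jo, Nova), (Hal, Lyra, 30, Tai, Zephyr), (Jo, Nova, 30, Hal, Lyra), (Jo, Nova, 30, Jo, Nova), (Jo, Nova, 30, Tai, Zephyr), (Ola, Orion, 13, Eve, Alpha), (Ola, Orion, 13, Eve, Omega), (Ola, Orion, 13, Ola, Orion), (Tai, Zephyr, 30, Hal, Lyra), (Tai, Zephyr, 30, Jo, Nova), (Tai, Zephyr, 30, Tai, Zephyr)}
Filtering on title ≠ title2 leaves {(Eve, Alpha, 13, Eve, Omega), (Eve, Alpha, 13, Ola, Orion), (Eve, Omega, 13, Eve, Alpha), (Eve, Omega, 13, Ola, Orion), (Hal, Lyra, 30, Jo, Nova), (Hal, Lyra, 30, Tai, Zephyr), (Jo, Nova, 30, Hal, Lyra), (Jo, Nova, 30, Tai, Zephyr), (Ola, Orion, 13, Eve, Alpha), (Ola, Orion, 13, Eve, Omega), (Tai, Zephyr, 30, Hal, Lyra), (Tai, Zephyr, 30, Jo, Nova)}.
Projecting to title, mname2 (1 duplicate(s) eliminated): {(Alpha, Eve), (Alpha, Ola), (Lyra, Jo), (Lyra, Tai), (Nova, Hal), (Nova, Tai), (Omega, Eve), (Omega, Ola), (Orion, Eve), (Zephyr, Hal), (Zephyr, Jo)}

{(Alpha, Eve), (Alpha, Ola), (Lyra, Jo), (Lyra, Tai), (Nova, Hal), (Nova, Tai), (Omega, Eve), (Omega, Ola), (Orion, Eve), (Zephyr, Hal), (Zephyr, Jo)}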